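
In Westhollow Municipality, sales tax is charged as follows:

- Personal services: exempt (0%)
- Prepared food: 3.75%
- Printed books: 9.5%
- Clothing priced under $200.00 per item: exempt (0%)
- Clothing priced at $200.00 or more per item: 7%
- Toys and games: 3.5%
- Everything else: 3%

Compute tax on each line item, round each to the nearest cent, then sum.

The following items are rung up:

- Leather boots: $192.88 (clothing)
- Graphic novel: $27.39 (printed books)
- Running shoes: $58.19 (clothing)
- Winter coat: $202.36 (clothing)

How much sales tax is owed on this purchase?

Leather boots $192.88: clothing, under $200.00 → 0% → $0.00
Graphic novel $27.39: printed books → 9.5% → $2.60
Running shoes $58.19: clothing, under $200.00 → 0% → $0.00
Winter coat $202.36: clothing, $200.00 or more → 7% → $14.17
Total tax = $2.60 + $14.17 = $16.77

$16.77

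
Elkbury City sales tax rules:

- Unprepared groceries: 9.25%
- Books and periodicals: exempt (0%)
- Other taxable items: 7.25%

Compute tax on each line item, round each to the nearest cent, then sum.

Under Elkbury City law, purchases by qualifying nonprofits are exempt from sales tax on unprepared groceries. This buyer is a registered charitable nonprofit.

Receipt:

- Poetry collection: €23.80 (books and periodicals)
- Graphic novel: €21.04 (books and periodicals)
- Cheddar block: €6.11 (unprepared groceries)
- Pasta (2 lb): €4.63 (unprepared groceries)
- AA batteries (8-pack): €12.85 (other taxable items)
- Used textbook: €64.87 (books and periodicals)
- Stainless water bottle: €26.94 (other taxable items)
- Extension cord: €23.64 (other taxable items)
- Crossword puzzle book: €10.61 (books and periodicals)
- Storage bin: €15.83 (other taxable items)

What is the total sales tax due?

Poetry collection €23.80: books and periodicals → 0% → €0.00
Graphic novel €21.04: books and periodicals → 0% → €0.00
Cheddar block €6.11: unprepared groceries, buyer-exempt → 0% → €0.00
Pasta (2 lb) €4.63: unprepared groceries, buyer-exempt → 0% → €0.00
AA batteries (8-pack) €12.85: other taxable items → 7.25% → €0.93
Used textbook €64.87: books and periodicals → 0% → €0.00
Stainless water bottle €26.94: other taxable items → 7.25% → €1.95
Extension cord €23.64: other taxable items → 7.25% → €1.71
Crossword puzzle book €10.61: books and periodicals → 0% → €0.00
Storage bin €15.83: other taxable items → 7.25% → €1.15
Total tax = €0.93 + €1.95 + €1.71 + €1.15 = €5.74

€5.74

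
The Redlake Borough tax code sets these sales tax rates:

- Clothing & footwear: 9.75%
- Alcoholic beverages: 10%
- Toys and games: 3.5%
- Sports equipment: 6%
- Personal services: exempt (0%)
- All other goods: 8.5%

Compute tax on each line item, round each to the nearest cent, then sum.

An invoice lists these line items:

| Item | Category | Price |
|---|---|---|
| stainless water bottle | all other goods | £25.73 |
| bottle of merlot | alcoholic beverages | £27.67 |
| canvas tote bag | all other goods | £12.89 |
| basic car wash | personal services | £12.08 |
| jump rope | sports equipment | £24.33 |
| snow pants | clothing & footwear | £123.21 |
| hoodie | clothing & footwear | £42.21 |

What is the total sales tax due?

£23.65

Stainless water bottle £25.73: all other goods → 8.5% → £2.19
Bottle of merlot £27.67: alcoholic beverages → 10% → £2.77
Canvas tote bag £12.89: all other goods → 8.5% → £1.10
Basic car wash £12.08: personal services → 0% → £0.00
Jump rope £24.33: sports equipment → 6% → £1.46
Snow pants £123.21: clothing & footwear → 9.75% → £12.01
Hoodie £42.21: clothing & footwear → 9.75% → £4.12
Total tax = £2.19 + £2.77 + £1.10 + £1.46 + £12.01 + £4.12 = £23.65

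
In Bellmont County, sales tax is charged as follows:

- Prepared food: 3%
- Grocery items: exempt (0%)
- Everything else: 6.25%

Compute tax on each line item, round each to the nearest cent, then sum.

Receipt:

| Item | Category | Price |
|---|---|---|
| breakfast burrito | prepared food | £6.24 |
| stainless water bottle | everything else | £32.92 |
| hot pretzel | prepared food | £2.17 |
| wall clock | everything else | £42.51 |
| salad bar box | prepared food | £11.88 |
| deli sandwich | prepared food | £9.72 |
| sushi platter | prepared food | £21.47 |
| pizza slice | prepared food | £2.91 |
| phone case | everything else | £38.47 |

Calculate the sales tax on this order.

£8.76

Breakfast burrito £6.24: prepared food → 3% → £0.19
Stainless water bottle £32.92: everything else → 6.25% → £2.06
Hot pretzel £2.17: prepared food → 3% → £0.07
Wall clock £42.51: everything else → 6.25% → £2.66
Salad bar box £11.88: prepared food → 3% → £0.36
Deli sandwich £9.72: prepared food → 3% → £0.29
Sushi platter £21.47: prepared food → 3% → £0.64
Pizza slice £2.91: prepared food → 3% → £0.09
Phone case £38.47: everything else → 6.25% → £2.40
Total tax = £0.19 + £2.06 + £0.07 + £2.66 + £0.36 + £0.29 + £0.64 + £0.09 + £2.40 = £8.76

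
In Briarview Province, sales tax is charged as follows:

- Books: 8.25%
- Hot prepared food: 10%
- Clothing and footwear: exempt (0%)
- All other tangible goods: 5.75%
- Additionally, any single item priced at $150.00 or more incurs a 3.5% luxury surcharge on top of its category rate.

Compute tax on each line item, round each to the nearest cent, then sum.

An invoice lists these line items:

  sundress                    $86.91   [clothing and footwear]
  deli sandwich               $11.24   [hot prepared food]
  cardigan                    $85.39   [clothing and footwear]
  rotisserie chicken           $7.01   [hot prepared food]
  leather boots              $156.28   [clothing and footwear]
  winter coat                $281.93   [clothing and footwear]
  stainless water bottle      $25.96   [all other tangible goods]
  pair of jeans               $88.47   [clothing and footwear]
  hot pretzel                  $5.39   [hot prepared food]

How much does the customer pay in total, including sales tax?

Sundress $86.91: clothing and footwear → 0% → $0.00
Deli sandwich $11.24: hot prepared food → 10% → $1.12
Cardigan $85.39: clothing and footwear → 0% → $0.00
Rotisserie chicken $7.01: hot prepared food → 10% → $0.70
Leather boots $156.28: clothing and footwear → 0% + 3.5% surcharge = 3.5% → $5.47
Winter coat $281.93: clothing and footwear → 0% + 3.5% surcharge = 3.5% → $9.87
Stainless water bottle $25.96: all other tangible goods → 5.75% → $1.49
Pair of jeans $88.47: clothing and footwear → 0% → $0.00
Hot pretzel $5.39: hot prepared food → 10% → $0.54
Subtotal = $748.58; tax = $19.19; total due = $767.77

$767.77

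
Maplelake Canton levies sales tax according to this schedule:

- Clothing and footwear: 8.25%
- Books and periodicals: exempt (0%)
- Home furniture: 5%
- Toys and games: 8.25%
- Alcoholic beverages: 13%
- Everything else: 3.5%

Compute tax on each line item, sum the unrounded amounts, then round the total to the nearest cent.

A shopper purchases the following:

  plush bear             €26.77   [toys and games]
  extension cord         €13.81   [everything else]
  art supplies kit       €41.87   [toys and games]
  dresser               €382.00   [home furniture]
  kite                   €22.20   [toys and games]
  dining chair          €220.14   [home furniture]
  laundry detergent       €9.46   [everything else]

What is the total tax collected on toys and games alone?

€7.49

Plush bear €26.77: toys and games → 8.25% → €2.208525
Art supplies kit €41.87: toys and games → 8.25% → €3.454275
Kite €22.20: toys and games → 8.25% → €1.8315
Tax on toys and games: unrounded sum = €7.4943 → €7.49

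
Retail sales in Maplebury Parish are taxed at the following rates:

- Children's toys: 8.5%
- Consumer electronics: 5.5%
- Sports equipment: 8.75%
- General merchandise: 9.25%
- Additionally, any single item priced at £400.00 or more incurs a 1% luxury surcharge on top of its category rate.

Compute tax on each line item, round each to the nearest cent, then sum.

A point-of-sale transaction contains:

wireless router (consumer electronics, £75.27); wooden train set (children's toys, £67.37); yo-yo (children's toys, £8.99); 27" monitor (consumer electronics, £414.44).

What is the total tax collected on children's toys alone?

Wooden train set £67.37: children's toys → 8.5% → £5.73
Yo-yo £8.99: children's toys → 8.5% → £0.76
Tax on children's toys = £5.73 + £0.76 = £6.49

£6.49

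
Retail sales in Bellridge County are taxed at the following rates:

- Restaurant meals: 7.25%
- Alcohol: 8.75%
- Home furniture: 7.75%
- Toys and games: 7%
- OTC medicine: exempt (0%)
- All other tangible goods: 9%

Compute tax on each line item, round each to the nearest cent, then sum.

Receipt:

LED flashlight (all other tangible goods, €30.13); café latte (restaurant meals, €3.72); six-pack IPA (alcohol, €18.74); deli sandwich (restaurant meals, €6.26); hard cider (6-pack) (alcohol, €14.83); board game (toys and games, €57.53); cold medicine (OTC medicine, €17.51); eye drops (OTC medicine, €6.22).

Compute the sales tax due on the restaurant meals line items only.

€0.72

Café latte €3.72: restaurant meals → 7.25% → €0.27
Deli sandwich €6.26: restaurant meals → 7.25% → €0.45
Tax on restaurant meals = €0.27 + €0.45 = €0.72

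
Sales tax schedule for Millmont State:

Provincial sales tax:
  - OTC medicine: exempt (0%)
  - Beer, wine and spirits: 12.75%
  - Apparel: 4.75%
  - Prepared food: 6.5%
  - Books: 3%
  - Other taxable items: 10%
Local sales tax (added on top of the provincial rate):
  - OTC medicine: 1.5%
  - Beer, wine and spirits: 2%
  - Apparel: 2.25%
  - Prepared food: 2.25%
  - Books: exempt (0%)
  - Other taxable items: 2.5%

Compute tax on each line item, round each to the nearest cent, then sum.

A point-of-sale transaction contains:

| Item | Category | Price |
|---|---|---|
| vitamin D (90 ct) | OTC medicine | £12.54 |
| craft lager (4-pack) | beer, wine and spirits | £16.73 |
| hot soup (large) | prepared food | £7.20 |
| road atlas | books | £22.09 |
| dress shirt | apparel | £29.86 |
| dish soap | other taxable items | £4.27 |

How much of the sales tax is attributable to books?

£0.66

Road atlas £22.09: books → 3% + 0% local = 3% → £0.66
Tax on books = £0.66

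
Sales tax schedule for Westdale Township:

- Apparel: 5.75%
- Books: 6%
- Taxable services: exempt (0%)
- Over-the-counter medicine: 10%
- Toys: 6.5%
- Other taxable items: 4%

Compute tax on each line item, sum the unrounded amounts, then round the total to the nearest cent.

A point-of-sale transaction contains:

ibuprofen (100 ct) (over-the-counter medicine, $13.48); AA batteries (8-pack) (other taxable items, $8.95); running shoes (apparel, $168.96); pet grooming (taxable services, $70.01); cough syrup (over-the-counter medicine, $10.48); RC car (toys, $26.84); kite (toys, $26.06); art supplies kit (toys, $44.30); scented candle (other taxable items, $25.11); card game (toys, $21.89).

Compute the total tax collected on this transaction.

$21.21

Ibuprofen (100 ct) $13.48: over-the-counter medicine → 10% → $1.348
AA batteries (8-pack) $8.95: other taxable items → 4% → $0.358
Running shoes $168.96: apparel → 5.75% → $9.7152
Pet grooming $70.01: taxable services → 0% → $0.00
Cough syrup $10.48: over-the-counter medicine → 10% → $1.048
RC car $26.84: toys → 6.5% → $1.7446
Kite $26.06: toys → 6.5% → $1.6939
Art supplies kit $44.30: toys → 6.5% → $2.8795
Scented candle $25.11: other taxable items → 4% → $1.0044
Card game $21.89: toys → 6.5% → $1.42285
Unrounded tax sum = $21.21445 → $21.21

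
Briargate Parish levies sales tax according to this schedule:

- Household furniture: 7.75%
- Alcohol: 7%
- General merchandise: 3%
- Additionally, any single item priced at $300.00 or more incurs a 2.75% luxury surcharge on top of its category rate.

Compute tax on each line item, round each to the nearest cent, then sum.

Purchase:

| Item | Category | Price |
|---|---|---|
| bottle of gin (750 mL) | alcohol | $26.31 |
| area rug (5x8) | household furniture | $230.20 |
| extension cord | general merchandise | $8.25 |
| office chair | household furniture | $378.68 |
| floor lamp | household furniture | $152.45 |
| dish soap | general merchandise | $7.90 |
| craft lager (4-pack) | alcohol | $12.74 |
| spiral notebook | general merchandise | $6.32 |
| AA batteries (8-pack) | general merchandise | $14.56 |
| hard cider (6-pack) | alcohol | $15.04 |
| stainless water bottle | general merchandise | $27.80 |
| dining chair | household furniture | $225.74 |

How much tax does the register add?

Bottle of gin (750 mL) $26.31: alcohol → 7% → $1.84
Area rug (5x8) $230.20: household furniture → 7.75% → $17.84
Extension cord $8.25: general merchandise → 3% → $0.25
Office chair $378.68: household furniture → 7.75% + 2.75% surcharge = 10.5% → $39.76
Floor lamp $152.45: household furniture → 7.75% → $11.81
Dish soap $7.90: general merchandise → 3% → $0.24
Craft lager (4-pack) $12.74: alcohol → 7% → $0.89
Spiral notebook $6.32: general merchandise → 3% → $0.19
AA batteries (8-pack) $14.56: general merchandise → 3% → $0.44
Hard cider (6-pack) $15.04: alcohol → 7% → $1.05
Stainless water bottle $27.80: general merchandise → 3% → $0.83
Dining chair $225.74: household furniture → 7.75% → $17.49
Total tax = $1.84 + $17.84 + $0.25 + $39.76 + $11.81 + $0.24 + $0.89 + $0.19 + $0.44 + $1.05 + $0.83 + $17.49 = $92.63

$92.63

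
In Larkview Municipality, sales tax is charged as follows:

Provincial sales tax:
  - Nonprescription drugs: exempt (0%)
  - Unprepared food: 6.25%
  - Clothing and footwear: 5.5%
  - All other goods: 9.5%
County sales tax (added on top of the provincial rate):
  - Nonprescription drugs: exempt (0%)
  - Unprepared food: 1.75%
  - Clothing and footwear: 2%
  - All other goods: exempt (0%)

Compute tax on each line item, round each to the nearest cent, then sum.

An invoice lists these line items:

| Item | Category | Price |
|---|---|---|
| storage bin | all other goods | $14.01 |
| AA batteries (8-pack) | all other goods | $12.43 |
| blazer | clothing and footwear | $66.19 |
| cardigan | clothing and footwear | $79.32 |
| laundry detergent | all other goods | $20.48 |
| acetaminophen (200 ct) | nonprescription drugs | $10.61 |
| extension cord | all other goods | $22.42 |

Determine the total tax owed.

Storage bin $14.01: all other goods → 9.5% + 0% county = 9.5% → $1.33
AA batteries (8-pack) $12.43: all other goods → 9.5% + 0% county = 9.5% → $1.18
Blazer $66.19: clothing and footwear → 5.5% + 2% county = 7.5% → $4.96
Cardigan $79.32: clothing and footwear → 5.5% + 2% county = 7.5% → $5.95
Laundry detergent $20.48: all other goods → 9.5% + 0% county = 9.5% → $1.95
Acetaminophen (200 ct) $10.61: nonprescription drugs → 0% + 0% county = 0% → $0.00
Extension cord $22.42: all other goods → 9.5% + 0% county = 9.5% → $2.13
Total tax = $1.33 + $1.18 + $4.96 + $5.95 + $1.95 + $2.13 = $17.50

$17.50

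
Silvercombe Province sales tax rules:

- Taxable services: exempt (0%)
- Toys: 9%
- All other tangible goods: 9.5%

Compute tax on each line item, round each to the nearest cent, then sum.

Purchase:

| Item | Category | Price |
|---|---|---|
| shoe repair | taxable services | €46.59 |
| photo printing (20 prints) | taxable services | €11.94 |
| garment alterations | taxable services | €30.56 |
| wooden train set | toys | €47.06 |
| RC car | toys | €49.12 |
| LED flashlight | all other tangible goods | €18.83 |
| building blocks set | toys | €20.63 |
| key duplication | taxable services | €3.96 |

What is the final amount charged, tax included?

€241.00

Shoe repair €46.59: taxable services → 0% → €0.00
Photo printing (20 prints) €11.94: taxable services → 0% → €0.00
Garment alterations €30.56: taxable services → 0% → €0.00
Wooden train set €47.06: toys → 9% → €4.24
RC car €49.12: toys → 9% → €4.42
LED flashlight €18.83: all other tangible goods → 9.5% → €1.79
Building blocks set €20.63: toys → 9% → €1.86
Key duplication €3.96: taxable services → 0% → €0.00
Subtotal = €228.69; tax = €12.31; total due = €241.00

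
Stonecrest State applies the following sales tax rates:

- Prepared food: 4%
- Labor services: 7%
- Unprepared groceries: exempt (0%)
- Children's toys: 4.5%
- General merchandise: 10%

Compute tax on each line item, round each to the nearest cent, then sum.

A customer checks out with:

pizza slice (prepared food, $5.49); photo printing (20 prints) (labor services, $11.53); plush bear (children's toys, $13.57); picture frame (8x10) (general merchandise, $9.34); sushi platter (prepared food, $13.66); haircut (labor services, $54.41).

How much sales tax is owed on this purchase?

$6.93

Pizza slice $5.49: prepared food → 4% → $0.22
Photo printing (20 prints) $11.53: labor services → 7% → $0.81
Plush bear $13.57: children's toys → 4.5% → $0.61
Picture frame (8x10) $9.34: general merchandise → 10% → $0.93
Sushi platter $13.66: prepared food → 4% → $0.55
Haircut $54.41: labor services → 7% → $3.81
Total tax = $0.22 + $0.81 + $0.61 + $0.93 + $0.55 + $3.81 = $6.93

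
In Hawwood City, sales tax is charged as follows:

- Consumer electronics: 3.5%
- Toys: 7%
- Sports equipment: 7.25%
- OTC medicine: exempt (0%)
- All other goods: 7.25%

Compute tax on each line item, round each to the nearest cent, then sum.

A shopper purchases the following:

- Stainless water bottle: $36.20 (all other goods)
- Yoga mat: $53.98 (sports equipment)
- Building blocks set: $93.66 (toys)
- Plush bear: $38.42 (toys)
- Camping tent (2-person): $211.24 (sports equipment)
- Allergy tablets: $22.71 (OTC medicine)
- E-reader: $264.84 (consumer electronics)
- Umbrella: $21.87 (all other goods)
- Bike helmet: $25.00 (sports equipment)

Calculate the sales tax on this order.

$43.76

Stainless water bottle $36.20: all other goods → 7.25% → $2.62
Yoga mat $53.98: sports equipment → 7.25% → $3.91
Building blocks set $93.66: toys → 7% → $6.56
Plush bear $38.42: toys → 7% → $2.69
Camping tent (2-person) $211.24: sports equipment → 7.25% → $15.31
Allergy tablets $22.71: OTC medicine → 0% → $0.00
E-reader $264.84: consumer electronics → 3.5% → $9.27
Umbrella $21.87: all other goods → 7.25% → $1.59
Bike helmet $25.00: sports equipment → 7.25% → $1.81
Total tax = $2.62 + $3.91 + $6.56 + $2.69 + $15.31 + $9.27 + $1.59 + $1.81 = $43.76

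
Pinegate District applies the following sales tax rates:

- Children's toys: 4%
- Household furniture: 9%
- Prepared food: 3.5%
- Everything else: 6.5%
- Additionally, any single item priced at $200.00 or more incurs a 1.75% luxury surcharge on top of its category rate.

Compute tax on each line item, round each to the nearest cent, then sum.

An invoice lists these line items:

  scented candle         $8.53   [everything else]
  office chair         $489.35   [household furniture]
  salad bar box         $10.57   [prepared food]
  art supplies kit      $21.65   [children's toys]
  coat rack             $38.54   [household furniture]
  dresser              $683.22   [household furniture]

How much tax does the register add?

Scented candle $8.53: everything else → 6.5% → $0.55
Office chair $489.35: household furniture → 9% + 1.75% surcharge = 10.75% → $52.61
Salad bar box $10.57: prepared food → 3.5% → $0.37
Art supplies kit $21.65: children's toys → 4% → $0.87
Coat rack $38.54: household furniture → 9% → $3.47
Dresser $683.22: household furniture → 9% + 1.75% surcharge = 10.75% → $73.45
Total tax = $0.55 + $52.61 + $0.37 + $0.87 + $3.47 + $73.45 = $131.32

$131.32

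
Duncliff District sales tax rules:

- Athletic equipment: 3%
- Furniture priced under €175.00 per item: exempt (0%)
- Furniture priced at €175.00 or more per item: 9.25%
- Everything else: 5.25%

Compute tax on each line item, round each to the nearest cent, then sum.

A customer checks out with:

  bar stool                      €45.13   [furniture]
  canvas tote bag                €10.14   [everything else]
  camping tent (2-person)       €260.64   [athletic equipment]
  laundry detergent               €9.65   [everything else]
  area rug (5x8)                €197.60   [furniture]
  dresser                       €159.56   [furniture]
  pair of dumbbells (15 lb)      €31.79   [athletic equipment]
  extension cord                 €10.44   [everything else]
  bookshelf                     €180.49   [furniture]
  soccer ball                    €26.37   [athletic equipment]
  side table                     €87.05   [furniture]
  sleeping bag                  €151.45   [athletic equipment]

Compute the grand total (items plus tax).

Bar stool €45.13: furniture, under €175.00 → 0% → €0.00
Canvas tote bag €10.14: everything else → 5.25% → €0.53
Camping tent (2-person) €260.64: athletic equipment → 3% → €7.82
Laundry detergent €9.65: everything else → 5.25% → €0.51
Area rug (5x8) €197.60: furniture, €175.00 or more → 9.25% → €18.28
Dresser €159.56: furniture, under €175.00 → 0% → €0.00
Pair of dumbbells (15 lb) €31.79: athletic equipment → 3% → €0.95
Extension cord €10.44: everything else → 5.25% → €0.55
Bookshelf €180.49: furniture, €175.00 or more → 9.25% → €16.70
Soccer ball €26.37: athletic equipment → 3% → €0.79
Side table €87.05: furniture, under €175.00 → 0% → €0.00
Sleeping bag €151.45: athletic equipment → 3% → €4.54
Subtotal = €1170.31; tax = €50.67; total due = €1220.98

€1220.98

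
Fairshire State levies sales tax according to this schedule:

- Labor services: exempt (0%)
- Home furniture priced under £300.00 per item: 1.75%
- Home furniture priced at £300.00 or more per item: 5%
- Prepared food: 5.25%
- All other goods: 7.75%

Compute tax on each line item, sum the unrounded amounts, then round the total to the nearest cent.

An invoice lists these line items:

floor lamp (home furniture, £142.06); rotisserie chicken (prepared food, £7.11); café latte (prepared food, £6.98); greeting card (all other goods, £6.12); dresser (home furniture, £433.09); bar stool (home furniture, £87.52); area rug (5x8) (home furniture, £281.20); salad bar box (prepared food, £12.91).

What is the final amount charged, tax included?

Floor lamp £142.06: home furniture, under £300.00 → 1.75% → £2.48605
Rotisserie chicken £7.11: prepared food → 5.25% → £0.373275
Café latte £6.98: prepared food → 5.25% → £0.36645
Greeting card £6.12: all other goods → 7.75% → £0.4743
Dresser £433.09: home furniture, £300.00 or more → 5% → £21.6545
Bar stool £87.52: home furniture, under £300.00 → 1.75% → £1.5316
Area rug (5x8) £281.20: home furniture, under £300.00 → 1.75% → £4.921
Salad bar box £12.91: prepared food → 5.25% → £0.677775
Subtotal = £976.99; unrounded tax = £32.48495 → £32.48; total due = £1009.47

£1009.47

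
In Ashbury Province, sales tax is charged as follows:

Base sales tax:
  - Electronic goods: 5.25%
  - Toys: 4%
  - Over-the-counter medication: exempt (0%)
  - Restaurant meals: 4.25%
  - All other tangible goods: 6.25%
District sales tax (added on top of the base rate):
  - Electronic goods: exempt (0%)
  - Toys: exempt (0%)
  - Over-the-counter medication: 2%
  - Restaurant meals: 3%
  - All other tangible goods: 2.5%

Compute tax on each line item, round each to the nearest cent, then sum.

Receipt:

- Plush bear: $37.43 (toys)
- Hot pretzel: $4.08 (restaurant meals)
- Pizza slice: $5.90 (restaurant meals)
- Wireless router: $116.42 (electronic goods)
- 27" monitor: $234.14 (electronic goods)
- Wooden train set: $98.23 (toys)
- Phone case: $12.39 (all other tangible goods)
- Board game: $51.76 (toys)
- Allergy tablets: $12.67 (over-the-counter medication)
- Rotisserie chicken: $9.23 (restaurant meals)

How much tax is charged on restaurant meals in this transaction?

$1.40

Hot pretzel $4.08: restaurant meals → 4.25% + 3% district = 7.25% → $0.30
Pizza slice $5.90: restaurant meals → 4.25% + 3% district = 7.25% → $0.43
Rotisserie chicken $9.23: restaurant meals → 4.25% + 3% district = 7.25% → $0.67
Tax on restaurant meals = $0.30 + $0.43 + $0.67 = $1.40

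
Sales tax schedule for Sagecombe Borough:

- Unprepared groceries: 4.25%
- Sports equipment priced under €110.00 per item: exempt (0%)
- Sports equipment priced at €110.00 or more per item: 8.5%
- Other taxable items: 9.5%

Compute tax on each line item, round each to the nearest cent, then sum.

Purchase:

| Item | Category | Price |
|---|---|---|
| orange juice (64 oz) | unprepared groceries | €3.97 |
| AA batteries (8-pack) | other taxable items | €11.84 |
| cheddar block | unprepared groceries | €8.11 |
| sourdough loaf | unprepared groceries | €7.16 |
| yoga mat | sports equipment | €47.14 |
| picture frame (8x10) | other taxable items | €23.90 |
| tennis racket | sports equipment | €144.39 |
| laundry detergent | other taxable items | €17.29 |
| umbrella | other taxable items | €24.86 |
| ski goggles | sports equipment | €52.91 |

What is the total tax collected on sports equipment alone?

€12.27

Yoga mat €47.14: sports equipment, under €110.00 → 0% → €0.00
Tennis racket €144.39: sports equipment, €110.00 or more → 8.5% → €12.27
Ski goggles €52.91: sports equipment, under €110.00 → 0% → €0.00
Tax on sports equipment = €0.00 + €12.27 + €0.00 = €12.27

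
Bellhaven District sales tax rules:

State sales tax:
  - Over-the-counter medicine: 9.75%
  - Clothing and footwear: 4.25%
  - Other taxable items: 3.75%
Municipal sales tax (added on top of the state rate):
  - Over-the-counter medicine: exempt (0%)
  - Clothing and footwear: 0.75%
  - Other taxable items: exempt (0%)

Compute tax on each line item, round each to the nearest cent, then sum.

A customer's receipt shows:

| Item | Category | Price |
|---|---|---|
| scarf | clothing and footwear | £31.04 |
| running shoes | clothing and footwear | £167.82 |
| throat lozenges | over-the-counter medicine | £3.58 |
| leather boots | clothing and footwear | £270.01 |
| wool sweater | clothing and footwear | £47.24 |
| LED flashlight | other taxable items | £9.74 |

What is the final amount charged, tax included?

Scarf £31.04: clothing and footwear → 4.25% + 0.75% municipal = 5% → £1.55
Running shoes £167.82: clothing and footwear → 4.25% + 0.75% municipal = 5% → £8.39
Throat lozenges £3.58: over-the-counter medicine → 9.75% + 0% municipal = 9.75% → £0.35
Leather boots £270.01: clothing and footwear → 4.25% + 0.75% municipal = 5% → £13.50
Wool sweater £47.24: clothing and footwear → 4.25% + 0.75% municipal = 5% → £2.36
LED flashlight £9.74: other taxable items → 3.75% + 0% municipal = 3.75% → £0.37
Subtotal = £529.43; tax = £26.52; total due = £555.95

£555.95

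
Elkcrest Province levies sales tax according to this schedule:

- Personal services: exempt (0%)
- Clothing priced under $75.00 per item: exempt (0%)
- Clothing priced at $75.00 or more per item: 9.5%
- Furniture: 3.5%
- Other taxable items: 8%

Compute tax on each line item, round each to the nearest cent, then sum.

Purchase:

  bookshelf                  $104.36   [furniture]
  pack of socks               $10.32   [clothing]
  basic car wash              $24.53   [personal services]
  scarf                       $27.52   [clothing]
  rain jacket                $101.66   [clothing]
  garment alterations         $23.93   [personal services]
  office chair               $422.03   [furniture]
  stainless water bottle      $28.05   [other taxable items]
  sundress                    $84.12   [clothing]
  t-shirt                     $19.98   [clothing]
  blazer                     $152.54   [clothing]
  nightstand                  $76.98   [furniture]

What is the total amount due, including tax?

$1131.51

Bookshelf $104.36: furniture → 3.5% → $3.65
Pack of socks $10.32: clothing, under $75.00 → 0% → $0.00
Basic car wash $24.53: personal services → 0% → $0.00
Scarf $27.52: clothing, under $75.00 → 0% → $0.00
Rain jacket $101.66: clothing, $75.00 or more → 9.5% → $9.66
Garment alterations $23.93: personal services → 0% → $0.00
Office chair $422.03: furniture → 3.5% → $14.77
Stainless water bottle $28.05: other taxable items → 8% → $2.24
Sundress $84.12: clothing, $75.00 or more → 9.5% → $7.99
T-shirt $19.98: clothing, under $75.00 → 0% → $0.00
Blazer $152.54: clothing, $75.00 or more → 9.5% → $14.49
Nightstand $76.98: furniture → 3.5% → $2.69
Subtotal = $1076.02; tax = $55.49; total due = $1131.51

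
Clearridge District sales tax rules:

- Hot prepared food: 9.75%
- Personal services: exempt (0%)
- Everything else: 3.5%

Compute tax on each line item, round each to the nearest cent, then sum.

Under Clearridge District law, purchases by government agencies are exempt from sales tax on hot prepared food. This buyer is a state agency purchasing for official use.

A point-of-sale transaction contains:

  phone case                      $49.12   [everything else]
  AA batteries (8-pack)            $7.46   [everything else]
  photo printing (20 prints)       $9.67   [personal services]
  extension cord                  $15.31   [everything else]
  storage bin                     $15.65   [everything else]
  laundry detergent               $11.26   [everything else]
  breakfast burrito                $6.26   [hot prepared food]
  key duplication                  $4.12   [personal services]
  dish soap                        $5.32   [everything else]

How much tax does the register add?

$3.65

Phone case $49.12: everything else → 3.5% → $1.72
AA batteries (8-pack) $7.46: everything else → 3.5% → $0.26
Photo printing (20 prints) $9.67: personal services → 0% → $0.00
Extension cord $15.31: everything else → 3.5% → $0.54
Storage bin $15.65: everything else → 3.5% → $0.55
Laundry detergent $11.26: everything else → 3.5% → $0.39
Breakfast burrito $6.26: hot prepared food, buyer-exempt → 0% → $0.00
Key duplication $4.12: personal services → 0% → $0.00
Dish soap $5.32: everything else → 3.5% → $0.19
Total tax = $1.72 + $0.26 + $0.54 + $0.55 + $0.39 + $0.19 = $3.65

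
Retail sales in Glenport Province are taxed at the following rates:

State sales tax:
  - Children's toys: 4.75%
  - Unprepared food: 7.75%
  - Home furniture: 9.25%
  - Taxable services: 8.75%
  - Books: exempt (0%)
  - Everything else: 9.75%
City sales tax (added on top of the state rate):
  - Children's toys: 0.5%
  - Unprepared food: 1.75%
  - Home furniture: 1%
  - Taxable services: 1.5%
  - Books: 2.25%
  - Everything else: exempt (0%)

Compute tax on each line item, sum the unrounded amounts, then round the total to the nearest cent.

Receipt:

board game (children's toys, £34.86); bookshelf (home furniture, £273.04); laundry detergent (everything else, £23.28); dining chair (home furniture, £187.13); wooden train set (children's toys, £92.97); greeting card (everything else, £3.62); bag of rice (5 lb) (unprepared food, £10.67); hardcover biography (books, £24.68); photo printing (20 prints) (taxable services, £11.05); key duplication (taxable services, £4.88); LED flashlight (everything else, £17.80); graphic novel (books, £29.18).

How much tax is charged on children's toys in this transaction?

£6.71

Board game £34.86: children's toys → 4.75% + 0.5% city = 5.25% → £1.83015
Wooden train set £92.97: children's toys → 4.75% + 0.5% city = 5.25% → £4.880925
Tax on children's toys: unrounded sum = £6.711075 → £6.71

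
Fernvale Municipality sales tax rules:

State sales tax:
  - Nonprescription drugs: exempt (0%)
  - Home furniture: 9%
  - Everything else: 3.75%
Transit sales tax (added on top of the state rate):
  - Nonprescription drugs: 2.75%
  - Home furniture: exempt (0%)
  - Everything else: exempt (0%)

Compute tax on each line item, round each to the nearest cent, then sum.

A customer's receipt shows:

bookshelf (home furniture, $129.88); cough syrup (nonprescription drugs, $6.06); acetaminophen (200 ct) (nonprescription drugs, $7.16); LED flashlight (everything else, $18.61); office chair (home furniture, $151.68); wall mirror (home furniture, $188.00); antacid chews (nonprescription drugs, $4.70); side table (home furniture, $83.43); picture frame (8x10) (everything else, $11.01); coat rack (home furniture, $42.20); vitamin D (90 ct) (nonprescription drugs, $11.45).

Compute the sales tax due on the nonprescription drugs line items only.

Cough syrup $6.06: nonprescription drugs → 0% + 2.75% transit = 2.75% → $0.17
Acetaminophen (200 ct) $7.16: nonprescription drugs → 0% + 2.75% transit = 2.75% → $0.20
Antacid chews $4.70: nonprescription drugs → 0% + 2.75% transit = 2.75% → $0.13
Vitamin D (90 ct) $11.45: nonprescription drugs → 0% + 2.75% transit = 2.75% → $0.31
Tax on nonprescription drugs = $0.17 + $0.20 + $0.13 + $0.31 = $0.81

$0.81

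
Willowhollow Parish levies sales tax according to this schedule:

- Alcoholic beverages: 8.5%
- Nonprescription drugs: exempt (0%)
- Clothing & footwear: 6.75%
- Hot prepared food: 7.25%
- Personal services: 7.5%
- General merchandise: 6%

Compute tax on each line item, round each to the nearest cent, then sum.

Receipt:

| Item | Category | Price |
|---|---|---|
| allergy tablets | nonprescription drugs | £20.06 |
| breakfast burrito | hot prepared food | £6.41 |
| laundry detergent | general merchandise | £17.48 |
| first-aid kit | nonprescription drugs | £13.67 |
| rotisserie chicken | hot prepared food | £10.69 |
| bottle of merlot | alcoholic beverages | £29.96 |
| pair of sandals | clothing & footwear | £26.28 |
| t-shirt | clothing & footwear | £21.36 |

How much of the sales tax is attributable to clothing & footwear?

£3.21

Pair of sandals £26.28: clothing & footwear → 6.75% → £1.77
T-shirt £21.36: clothing & footwear → 6.75% → £1.44
Tax on clothing & footwear = £1.77 + £1.44 = £3.21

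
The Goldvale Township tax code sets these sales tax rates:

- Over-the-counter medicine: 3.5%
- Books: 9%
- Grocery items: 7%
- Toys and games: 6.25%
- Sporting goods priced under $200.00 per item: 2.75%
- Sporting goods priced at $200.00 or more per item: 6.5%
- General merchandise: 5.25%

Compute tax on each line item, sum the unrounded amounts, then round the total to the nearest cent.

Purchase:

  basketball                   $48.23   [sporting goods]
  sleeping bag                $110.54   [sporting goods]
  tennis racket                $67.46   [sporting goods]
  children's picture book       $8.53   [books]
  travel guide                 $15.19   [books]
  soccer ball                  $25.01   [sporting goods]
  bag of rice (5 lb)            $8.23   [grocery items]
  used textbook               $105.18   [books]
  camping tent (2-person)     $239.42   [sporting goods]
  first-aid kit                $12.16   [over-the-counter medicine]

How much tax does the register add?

$35.07

Basketball $48.23: sporting goods, under $200.00 → 2.75% → $1.326325
Sleeping bag $110.54: sporting goods, under $200.00 → 2.75% → $3.03985
Tennis racket $67.46: sporting goods, under $200.00 → 2.75% → $1.85515
Children's picture book $8.53: books → 9% → $0.7677
Travel guide $15.19: books → 9% → $1.3671
Soccer ball $25.01: sporting goods, under $200.00 → 2.75% → $0.687775
Bag of rice (5 lb) $8.23: grocery items → 7% → $0.5761
Used textbook $105.18: books → 9% → $9.4662
Camping tent (2-person) $239.42: sporting goods, $200.00 or more → 6.5% → $15.5623
First-aid kit $12.16: over-the-counter medicine → 3.5% → $0.4256
Unrounded tax sum = $35.0741 → $35.07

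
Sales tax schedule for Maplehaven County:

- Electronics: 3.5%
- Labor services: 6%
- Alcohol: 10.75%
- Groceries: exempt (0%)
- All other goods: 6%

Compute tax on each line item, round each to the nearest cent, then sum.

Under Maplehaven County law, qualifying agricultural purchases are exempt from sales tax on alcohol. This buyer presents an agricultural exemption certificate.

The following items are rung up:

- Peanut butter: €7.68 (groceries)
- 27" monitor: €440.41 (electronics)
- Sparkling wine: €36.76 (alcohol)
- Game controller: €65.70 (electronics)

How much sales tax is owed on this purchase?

Peanut butter €7.68: groceries → 0% → €0.00
27" monitor €440.41: electronics → 3.5% → €15.41
Sparkling wine €36.76: alcohol, buyer-exempt → 0% → €0.00
Game controller €65.70: electronics → 3.5% → €2.30
Total tax = €15.41 + €2.30 = €17.71

€17.71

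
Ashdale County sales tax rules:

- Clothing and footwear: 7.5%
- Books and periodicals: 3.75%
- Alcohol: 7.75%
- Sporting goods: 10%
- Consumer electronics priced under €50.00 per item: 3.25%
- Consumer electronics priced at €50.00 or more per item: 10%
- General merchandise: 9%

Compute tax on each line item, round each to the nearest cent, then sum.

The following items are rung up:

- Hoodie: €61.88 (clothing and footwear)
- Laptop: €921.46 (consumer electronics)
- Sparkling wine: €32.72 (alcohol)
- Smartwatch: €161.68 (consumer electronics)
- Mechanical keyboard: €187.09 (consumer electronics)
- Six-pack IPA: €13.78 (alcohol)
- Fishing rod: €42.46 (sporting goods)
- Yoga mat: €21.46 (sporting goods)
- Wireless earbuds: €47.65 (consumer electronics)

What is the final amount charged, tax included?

€1633.41

Hoodie €61.88: clothing and footwear → 7.5% → €4.64
Laptop €921.46: consumer electronics, €50.00 or more → 10% → €92.15
Sparkling wine €32.72: alcohol → 7.75% → €2.54
Smartwatch €161.68: consumer electronics, €50.00 or more → 10% → €16.17
Mechanical keyboard €187.09: consumer electronics, €50.00 or more → 10% → €18.71
Six-pack IPA €13.78: alcohol → 7.75% → €1.07
Fishing rod €42.46: sporting goods → 10% → €4.25
Yoga mat €21.46: sporting goods → 10% → €2.15
Wireless earbuds €47.65: consumer electronics, under €50.00 → 3.25% → €1.55
Subtotal = €1490.18; tax = €143.23; total due = €1633.41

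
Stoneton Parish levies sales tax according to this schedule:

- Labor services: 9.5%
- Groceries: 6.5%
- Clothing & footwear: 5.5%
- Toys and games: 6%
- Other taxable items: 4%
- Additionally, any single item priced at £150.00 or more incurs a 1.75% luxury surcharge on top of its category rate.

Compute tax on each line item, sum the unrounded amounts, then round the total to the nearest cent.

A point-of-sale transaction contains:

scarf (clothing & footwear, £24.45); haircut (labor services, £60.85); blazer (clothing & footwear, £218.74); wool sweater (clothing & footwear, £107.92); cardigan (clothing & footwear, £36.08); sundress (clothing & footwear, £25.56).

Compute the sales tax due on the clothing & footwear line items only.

Scarf £24.45: clothing & footwear → 5.5% → £1.34475
Blazer £218.74: clothing & footwear → 5.5% + 1.75% surcharge = 7.25% → £15.85865
Wool sweater £107.92: clothing & footwear → 5.5% → £5.9356
Cardigan £36.08: clothing & footwear → 5.5% → £1.9844
Sundress £25.56: clothing & footwear → 5.5% → £1.4058
Tax on clothing & footwear: unrounded sum = £26.5292 → £26.53

£26.53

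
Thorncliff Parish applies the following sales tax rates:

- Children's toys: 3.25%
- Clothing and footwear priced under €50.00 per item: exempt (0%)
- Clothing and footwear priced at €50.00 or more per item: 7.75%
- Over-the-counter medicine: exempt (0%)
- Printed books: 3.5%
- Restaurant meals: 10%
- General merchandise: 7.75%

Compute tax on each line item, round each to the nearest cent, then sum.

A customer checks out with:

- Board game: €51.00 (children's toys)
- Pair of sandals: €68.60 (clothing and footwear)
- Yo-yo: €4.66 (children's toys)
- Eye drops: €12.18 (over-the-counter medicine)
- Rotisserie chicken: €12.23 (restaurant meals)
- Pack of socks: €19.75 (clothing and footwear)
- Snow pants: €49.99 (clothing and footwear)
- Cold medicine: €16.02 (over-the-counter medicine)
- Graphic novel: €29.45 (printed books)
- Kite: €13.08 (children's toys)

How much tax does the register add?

Board game €51.00: children's toys → 3.25% → €1.66
Pair of sandals €68.60: clothing and footwear, €50.00 or more → 7.75% → €5.32
Yo-yo €4.66: children's toys → 3.25% → €0.15
Eye drops €12.18: over-the-counter medicine → 0% → €0.00
Rotisserie chicken €12.23: restaurant meals → 10% → €1.22
Pack of socks €19.75: clothing and footwear, under €50.00 → 0% → €0.00
Snow pants €49.99: clothing and footwear, under €50.00 → 0% → €0.00
Cold medicine €16.02: over-the-counter medicine → 0% → €0.00
Graphic novel €29.45: printed books → 3.5% → €1.03
Kite €13.08: children's toys → 3.25% → €0.43
Total tax = €1.66 + €5.32 + €0.15 + €1.22 + €1.03 + €0.43 = €9.81

€9.81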